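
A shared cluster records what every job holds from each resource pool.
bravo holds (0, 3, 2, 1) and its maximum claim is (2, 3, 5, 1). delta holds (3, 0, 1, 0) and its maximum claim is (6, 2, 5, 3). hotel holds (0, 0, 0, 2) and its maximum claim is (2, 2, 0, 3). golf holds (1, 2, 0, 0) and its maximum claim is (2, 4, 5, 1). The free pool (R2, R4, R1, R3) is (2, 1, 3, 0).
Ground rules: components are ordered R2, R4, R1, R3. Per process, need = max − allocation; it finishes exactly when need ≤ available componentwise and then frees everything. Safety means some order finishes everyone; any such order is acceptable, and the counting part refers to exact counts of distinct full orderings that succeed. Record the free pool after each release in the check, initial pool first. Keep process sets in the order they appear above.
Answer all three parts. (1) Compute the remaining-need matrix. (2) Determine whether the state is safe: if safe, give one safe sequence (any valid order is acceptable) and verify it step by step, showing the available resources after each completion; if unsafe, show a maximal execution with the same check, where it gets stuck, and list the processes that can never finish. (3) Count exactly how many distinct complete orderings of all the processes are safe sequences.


(1) Outstanding need per process (order R2, R4, R1, R3):
  bravo: (2, 0, 3, 0)
  delta: (3, 2, 4, 3)
  hotel: (2, 2, 0, 1)
  golf: (1, 2, 5, 1)
(2) SAFE. One safe sequence: bravo, hotel, golf, delta.
Key observation: at bravo the run first touches a limit — (2, 0, 3, 0) against (2, 1, 3, 0), exact on a resource it actually requests.
Step-by-step check:
  pool = (2, 1, 3, 0)
  bravo needs (2, 0, 3, 0) <= (2, 1, 3, 0) -> finishes; pool += (0, 3, 2, 1) = (2, 4, 5, 1)
  hotel needs (2, 2, 0, 1) <= (2, 4, 5, 1) -> finishes; pool += (0, 0, 0, 2) = (2, 4, 5, 3)
  golf needs (1, 2, 5, 1) <= (2, 4, 5, 3) -> finishes; pool += (1, 2, 0, 0) = (3, 6, 5, 3)
  delta needs (3, 2, 4, 3) <= (3, 6, 5, 3) -> finishes; pool += (3, 0, 1, 0) = (6, 6, 6, 3)
(3) The exact count: 2 of the possible complete orderings are safe sequences.


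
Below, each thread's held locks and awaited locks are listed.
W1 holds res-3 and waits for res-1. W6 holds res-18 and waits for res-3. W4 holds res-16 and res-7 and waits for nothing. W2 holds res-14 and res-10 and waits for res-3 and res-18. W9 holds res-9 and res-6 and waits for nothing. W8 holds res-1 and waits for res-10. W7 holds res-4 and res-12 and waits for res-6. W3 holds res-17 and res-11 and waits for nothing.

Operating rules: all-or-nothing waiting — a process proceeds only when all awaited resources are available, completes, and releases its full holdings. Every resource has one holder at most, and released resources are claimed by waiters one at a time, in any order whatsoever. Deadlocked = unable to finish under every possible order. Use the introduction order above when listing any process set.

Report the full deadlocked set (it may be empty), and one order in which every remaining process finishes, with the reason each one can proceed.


The deadlocked set is W1, W6, W2 and W8.
Key observation: the loop W1 -> W8 -> W2 -> W1 blocks itself forever; W6 is caught in further circular waits.
A valid finishing order for the others: W4, W9, W7, W3.
Walking it through:
  W4 waits on nothing -> runs at once and releases res-16 and res-7
  W9 waits on nothing -> runs at once and releases res-9 and res-6
  W7 waits on res-6 — all released -> runs and releases res-4 and res-12
  W3 waits on nothing -> runs at once and releases res-17 and res-11


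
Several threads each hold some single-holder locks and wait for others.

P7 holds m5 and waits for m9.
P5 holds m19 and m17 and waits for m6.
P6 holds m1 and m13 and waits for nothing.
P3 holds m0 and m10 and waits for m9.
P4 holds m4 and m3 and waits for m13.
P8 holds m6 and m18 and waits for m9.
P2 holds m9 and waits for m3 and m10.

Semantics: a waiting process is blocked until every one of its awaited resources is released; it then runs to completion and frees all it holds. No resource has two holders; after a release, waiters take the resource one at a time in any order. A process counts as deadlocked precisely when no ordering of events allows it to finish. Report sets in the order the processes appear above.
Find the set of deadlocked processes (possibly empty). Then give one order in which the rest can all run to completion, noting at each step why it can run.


Deadlocked: P7, P5, P3, P8 and P2.
Key observation: the wait chain closes on itself along P2 -> P3 -> P2; P7, P5 and P8 wait into the deadlock from upstream.
The rest can finish in the order P6, P4.
Step-by-step check:
  run P6 (it waits on nothing); releases m1 and m13
  P4: everything it awaited (m13) is free; runs, freeing m4 and m3


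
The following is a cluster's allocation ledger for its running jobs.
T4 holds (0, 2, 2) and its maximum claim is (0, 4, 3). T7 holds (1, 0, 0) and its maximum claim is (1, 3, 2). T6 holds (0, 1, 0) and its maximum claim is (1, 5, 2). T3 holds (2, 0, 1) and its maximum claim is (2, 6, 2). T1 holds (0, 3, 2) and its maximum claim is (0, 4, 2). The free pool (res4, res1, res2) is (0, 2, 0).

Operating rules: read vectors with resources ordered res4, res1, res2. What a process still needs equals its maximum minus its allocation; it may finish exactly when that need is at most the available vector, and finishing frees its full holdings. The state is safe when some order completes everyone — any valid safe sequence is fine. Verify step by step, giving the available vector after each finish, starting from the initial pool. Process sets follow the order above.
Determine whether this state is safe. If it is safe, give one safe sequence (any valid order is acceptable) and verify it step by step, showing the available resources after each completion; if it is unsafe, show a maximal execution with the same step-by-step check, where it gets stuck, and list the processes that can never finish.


SAFE. One safe sequence: T1, T4, T3, T7, T6.
Key observation: nothing binds to the last unit here — the tightest requested-resource margin is 1, first seen at T1 ((0, 1, 0) against (0, 2, 0)).
Step-by-step check:
  pool = (0, 2, 0)
  T1 needs (0, 1, 0) <= (0, 2, 0) -> finishes; pool += (0, 3, 2) = (0, 5, 2)
  T4 needs (0, 2, 1) <= (0, 5, 2) -> finishes; pool += (0, 2, 2) = (0, 7, 4)
  T3 needs (0, 6, 1) <= (0, 7, 4) -> finishes; pool += (2, 0, 1) = (2, 7, 5)
  T7 needs (0, 3, 2) <= (2, 7, 5) -> finishes; pool += (1, 0, 0) = (3, 7, 5)
  T6 needs (1, 4, 2) <= (3, 7, 5) -> finishes; pool += (0, 1, 0) = (3, 8, 5)


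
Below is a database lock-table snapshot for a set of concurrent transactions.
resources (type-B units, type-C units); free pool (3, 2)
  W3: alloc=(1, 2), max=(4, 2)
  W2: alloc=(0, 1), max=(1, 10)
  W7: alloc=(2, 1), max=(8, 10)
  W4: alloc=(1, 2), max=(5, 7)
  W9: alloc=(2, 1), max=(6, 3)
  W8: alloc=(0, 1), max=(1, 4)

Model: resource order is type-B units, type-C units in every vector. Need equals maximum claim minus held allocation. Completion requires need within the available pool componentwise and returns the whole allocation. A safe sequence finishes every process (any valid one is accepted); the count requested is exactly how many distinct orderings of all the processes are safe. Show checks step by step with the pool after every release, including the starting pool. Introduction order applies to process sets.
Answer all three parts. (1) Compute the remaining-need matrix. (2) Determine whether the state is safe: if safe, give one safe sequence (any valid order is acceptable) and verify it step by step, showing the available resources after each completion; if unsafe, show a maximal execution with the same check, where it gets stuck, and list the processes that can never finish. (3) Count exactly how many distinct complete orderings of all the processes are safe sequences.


(1) Remaining need (order type-B units, type-C units):
  W3: (3, 0)
  W2: (1, 9)
  W7: (6, 9)
  W4: (4, 5)
  W9: (4, 2)
  W8: (1, 3)
(2) The state is UNSAFE.
Key observation: type-C units is the bottleneck — with W3, W8, W9, W4 done the pool holds (7, 8), short of every remaining need.
The run W3, W8, W9, W4 cannot be extended any further. Check, step by step:
  pool = (3, 2)
  W3 needs (3, 0) <= (3, 2) -> finishes; pool += (1, 2) = (4, 4)
  W8 needs (1, 3) <= (4, 4) -> finishes; pool += (0, 1) = (4, 5)
  W9 needs (4, 2) <= (4, 5) -> finishes; pool += (2, 1) = (6, 6)
  W4 needs (4, 5) <= (6, 6) -> finishes; pool += (1, 2) = (7, 8)
  blocked: W2 wants (1, 9), pool (7, 8) — not enough type-C units
  blocked: W7 wants (6, 9), pool (7, 8) — not enough type-C units
Permanently blocked: W2 and W7.
(3) Exactly 0 of the possible complete orderings are safe sequences.


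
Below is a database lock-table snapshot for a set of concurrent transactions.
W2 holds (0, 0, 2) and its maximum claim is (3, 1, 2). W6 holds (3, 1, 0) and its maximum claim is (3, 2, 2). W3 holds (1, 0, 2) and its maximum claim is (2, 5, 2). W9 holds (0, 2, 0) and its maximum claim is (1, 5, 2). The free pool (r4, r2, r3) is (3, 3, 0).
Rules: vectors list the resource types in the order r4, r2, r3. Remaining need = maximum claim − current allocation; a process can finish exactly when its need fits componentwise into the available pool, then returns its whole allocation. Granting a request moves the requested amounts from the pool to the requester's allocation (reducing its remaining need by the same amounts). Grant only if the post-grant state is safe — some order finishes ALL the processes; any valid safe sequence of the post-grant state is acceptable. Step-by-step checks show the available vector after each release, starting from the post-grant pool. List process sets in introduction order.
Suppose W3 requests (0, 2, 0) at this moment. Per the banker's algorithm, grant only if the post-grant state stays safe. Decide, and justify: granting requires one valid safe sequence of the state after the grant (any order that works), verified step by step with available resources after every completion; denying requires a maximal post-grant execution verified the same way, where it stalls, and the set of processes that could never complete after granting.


DENY: after the grant no complete ordering would exist.
Key observation: once W2, W6 finish, the pool peaks at (6, 2, 2) — and every remaining process still needs more r2 than that.
On the post-grant state, W2, W6 is a maximal run — nothing extends it. Walking it through:
  pool = (3, 1, 0)
  run W2 (needs (3, 1, 0), free (3, 1, 0)); after release of (0, 0, 2) the pool is (3, 1, 2)
  run W6 (needs (0, 1, 2), free (3, 1, 2)); after release of (3, 1, 0) the pool is (6, 2, 2)
  W3 still needs (1, 3, 0) but only (6, 2, 2) is free — short on r2
  W9 still needs (1, 3, 2) but only (6, 2, 2) is free — short on r2
Processes that could never finish after the grant: W3 and W9.


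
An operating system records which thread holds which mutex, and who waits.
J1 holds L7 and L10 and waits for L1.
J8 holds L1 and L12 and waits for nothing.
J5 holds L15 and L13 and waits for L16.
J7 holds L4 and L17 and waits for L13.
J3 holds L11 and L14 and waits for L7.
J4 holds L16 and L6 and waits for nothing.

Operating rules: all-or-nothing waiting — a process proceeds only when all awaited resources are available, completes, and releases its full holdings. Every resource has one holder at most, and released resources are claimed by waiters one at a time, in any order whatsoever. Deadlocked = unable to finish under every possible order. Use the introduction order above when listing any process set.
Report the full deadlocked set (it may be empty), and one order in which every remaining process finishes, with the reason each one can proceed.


Nothing here is deadlocked.
Key observation: no waiting chain loops back on itself — every chain ends at a process that waits on nothing, so everyone eventually runs.
A valid finishing order for the others: J8, J1, J3, J4, J5, J7.
Check, step by step:
  run J8 (it waits on nothing); releases L1 and L12
  J1: everything it awaited (L1) is free; runs, freeing L7 and L10
  J3: everything it awaited (L7) is free; runs, freeing L11 and L14
  run J4 (it waits on nothing); releases L16 and L6
  J5: everything it awaited (L16) is free; runs, freeing L15 and L13
  J7: everything it awaited (L13) is free; runs, freeing L4 and L17


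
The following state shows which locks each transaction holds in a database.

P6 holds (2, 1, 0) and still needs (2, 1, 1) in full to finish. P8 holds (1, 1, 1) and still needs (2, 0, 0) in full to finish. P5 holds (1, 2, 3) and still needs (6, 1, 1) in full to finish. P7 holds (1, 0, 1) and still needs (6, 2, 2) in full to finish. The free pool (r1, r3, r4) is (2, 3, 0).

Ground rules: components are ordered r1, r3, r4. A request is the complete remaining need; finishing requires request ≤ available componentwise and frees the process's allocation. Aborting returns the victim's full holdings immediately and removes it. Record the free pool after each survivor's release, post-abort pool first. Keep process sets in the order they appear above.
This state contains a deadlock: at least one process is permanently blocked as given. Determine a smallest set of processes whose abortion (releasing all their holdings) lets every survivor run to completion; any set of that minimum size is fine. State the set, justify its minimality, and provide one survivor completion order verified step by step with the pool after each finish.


The answer: abort P7.
Key observation: P5 had no path to completion before; after the abort of P7 ((1, 0, 1) returned), step 3 is where it fits.
No smaller set exists: with zero aborts the deadlock remains.
Survivors finish in the order: P6, P8, P5. Verifying each step (pool after the aborts first):
  pool = (3, 3, 1)
  run P6 (needs (2, 1, 1), free (3, 3, 1)); after release of (2, 1, 0) the pool is (5, 4, 1)
  run P8 (needs (2, 0, 0), free (5, 4, 1)); after release of (1, 1, 1) the pool is (6, 5, 2)
  run P5 (needs (6, 1, 1), free (6, 5, 2)); after release of (1, 2, 3) the pool is (7, 7, 5)


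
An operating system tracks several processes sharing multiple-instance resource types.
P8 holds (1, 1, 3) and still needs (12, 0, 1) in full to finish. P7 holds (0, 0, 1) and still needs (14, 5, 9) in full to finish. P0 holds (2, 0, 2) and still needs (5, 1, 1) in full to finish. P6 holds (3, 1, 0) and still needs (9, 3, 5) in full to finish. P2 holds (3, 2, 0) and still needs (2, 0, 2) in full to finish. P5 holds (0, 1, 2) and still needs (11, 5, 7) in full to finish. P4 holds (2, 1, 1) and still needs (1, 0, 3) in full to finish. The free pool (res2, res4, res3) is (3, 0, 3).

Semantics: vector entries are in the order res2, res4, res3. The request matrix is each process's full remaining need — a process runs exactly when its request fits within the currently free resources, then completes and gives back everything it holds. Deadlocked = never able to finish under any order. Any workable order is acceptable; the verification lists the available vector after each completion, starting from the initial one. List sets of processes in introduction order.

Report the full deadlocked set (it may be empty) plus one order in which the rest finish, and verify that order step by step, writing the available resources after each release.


The deadlocked set is empty.
Key observation: there is always a runnable process — P4 first — so the state unwinds completely.
One completion order for the rest: P4, P2, P0, P6, P8, P7, P5. Check, step by step:
  pool = (3, 0, 3)
  P4 needs (1, 0, 3) <= (3, 0, 3) -> finishes; pool += (2, 1, 1) = (5, 1, 4)
  P2 needs (2, 0, 2) <= (5, 1, 4) -> finishes; pool += (3, 2, 0) = (8, 3, 4)
  P0 needs (5, 1, 1) <= (8, 3, 4) -> finishes; pool += (2, 0, 2) = (10, 3, 6)
  P6 needs (9, 3, 5) <= (10, 3, 6) -> finishes; pool += (3, 1, 0) = (13, 4, 6)
  P8 needs (12, 0, 1) <= (13, 4, 6) -> finishes; pool += (1, 1, 3) = (14, 5, 9)
  P7 needs (14, 5, 9) <= (14, 5, 9) -> finishes; pool += (0, 0, 1) = (14, 5, 10)
  P5 needs (11, 5, 7) <= (14, 5, 10) -> finishes; pool += (0, 1, 2) = (14, 6, 12)


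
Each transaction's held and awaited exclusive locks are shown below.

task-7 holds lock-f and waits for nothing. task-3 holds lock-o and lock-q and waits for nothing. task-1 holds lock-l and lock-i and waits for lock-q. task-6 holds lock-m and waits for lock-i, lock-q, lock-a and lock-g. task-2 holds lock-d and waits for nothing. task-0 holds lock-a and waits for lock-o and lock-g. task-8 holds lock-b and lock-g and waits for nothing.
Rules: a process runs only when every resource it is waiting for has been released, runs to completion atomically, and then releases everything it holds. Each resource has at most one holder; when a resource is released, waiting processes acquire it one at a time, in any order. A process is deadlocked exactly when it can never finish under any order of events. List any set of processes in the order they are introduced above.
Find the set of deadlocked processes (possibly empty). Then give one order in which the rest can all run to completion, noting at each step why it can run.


The deadlocked set is empty.
Key observation: no waiting chain loops back on itself — every chain ends at a process that waits on nothing, so everyone eventually runs.
The rest can finish in the order task-3, task-1, task-8, task-0, task-2, task-6, task-7.
Verifying each step:
  run task-3 (it waits on nothing); releases lock-o and lock-q
  run task-1 (all its waits — lock-q — are resolved); releases lock-l and lock-i
  run task-8 (it waits on nothing); releases lock-b and lock-g
  run task-0 (all its waits — lock-o and lock-g — are resolved); releases lock-a
  run task-2 (it waits on nothing); releases lock-d
  run task-6 (all its waits — lock-i, lock-q, lock-a and lock-g — are resolved); releases lock-m
  run task-7 (it waits on nothing); releases lock-f


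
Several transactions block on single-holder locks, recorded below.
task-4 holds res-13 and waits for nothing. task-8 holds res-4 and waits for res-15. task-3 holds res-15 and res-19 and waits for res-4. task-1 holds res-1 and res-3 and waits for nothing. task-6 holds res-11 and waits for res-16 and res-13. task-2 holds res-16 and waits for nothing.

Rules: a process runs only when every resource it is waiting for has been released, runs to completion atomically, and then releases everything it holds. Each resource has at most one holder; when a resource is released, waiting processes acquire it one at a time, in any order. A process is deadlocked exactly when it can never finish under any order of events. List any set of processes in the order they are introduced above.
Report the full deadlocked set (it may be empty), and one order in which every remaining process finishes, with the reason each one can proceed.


The deadlocked set is task-8 and task-3.
Key observation: task-8 -> task-3 -> task-8 is a circular wait — nothing in it can go first; no other process is dragged down with it.
One completion order for the rest: task-4, task-2, task-1, task-6.
Step-by-step check:
  task-4: no waits; runs immediately, freeing res-13
  task-2: no waits; runs immediately, freeing res-16
  task-1: no waits; runs immediately, freeing res-1 and res-3
  task-6: everything it awaited (res-16 and res-13) is free; runs, freeing res-11


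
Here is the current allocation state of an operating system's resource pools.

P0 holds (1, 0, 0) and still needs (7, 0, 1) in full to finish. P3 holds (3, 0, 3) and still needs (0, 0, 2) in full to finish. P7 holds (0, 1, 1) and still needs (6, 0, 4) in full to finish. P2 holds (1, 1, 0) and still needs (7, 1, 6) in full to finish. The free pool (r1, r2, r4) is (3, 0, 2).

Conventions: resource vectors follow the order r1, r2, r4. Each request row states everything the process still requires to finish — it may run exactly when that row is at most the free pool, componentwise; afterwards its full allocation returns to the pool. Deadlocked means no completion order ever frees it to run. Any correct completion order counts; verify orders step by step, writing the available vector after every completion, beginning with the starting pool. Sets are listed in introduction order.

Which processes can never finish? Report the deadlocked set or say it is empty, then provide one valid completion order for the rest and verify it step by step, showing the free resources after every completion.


Deadlocked: P0 and P2.
Key observation: once P3, P7 finish, the pool peaks at (6, 1, 6) — and every remaining process still needs more r1 than that.
One completion order for the rest: P3, P7. Walking it through:
  pool = (3, 0, 2)
  P3 needs (0, 0, 2) <= (3, 0, 2) -> finishes; pool += (3, 0, 3) = (6, 0, 5)
  P7 needs (6, 0, 4) <= (6, 0, 5) -> finishes; pool += (0, 1, 1) = (6, 1, 6)
The stuck group stays short no matter what:
  P0 still needs (7, 0, 1) but only (6, 1, 6) is free — short on r1
  P2 still needs (7, 1, 6) but only (6, 1, 6) is free — short on r1


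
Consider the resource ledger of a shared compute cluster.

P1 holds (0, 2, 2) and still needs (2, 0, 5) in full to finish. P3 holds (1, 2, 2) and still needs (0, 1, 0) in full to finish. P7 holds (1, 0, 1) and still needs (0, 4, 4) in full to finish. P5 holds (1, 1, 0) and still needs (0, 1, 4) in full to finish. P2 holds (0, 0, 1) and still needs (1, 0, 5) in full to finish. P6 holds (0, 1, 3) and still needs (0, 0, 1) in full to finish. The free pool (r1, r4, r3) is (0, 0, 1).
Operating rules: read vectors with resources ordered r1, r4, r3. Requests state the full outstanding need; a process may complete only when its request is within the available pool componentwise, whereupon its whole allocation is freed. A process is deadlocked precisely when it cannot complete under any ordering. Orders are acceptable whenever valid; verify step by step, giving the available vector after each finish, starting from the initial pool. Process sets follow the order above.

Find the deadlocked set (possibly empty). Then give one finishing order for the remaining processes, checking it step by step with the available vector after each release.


No process is deadlocked.
Key observation: there is always a runnable process — P6 first — so the state unwinds completely.
The rest can finish in the order P6, P5, P3, P1, P2, P7. Walking it through:
  pool = (0, 0, 1)
  P6 needs (0, 0, 1) <= (0, 0, 1) -> finishes; pool += (0, 1, 3) = (0, 1, 4)
  P5 needs (0, 1, 4) <= (0, 1, 4) -> finishes; pool += (1, 1, 0) = (1, 2, 4)
  P3 needs (0, 1, 0) <= (1, 2, 4) -> finishes; pool += (1, 2, 2) = (2, 4, 6)
  P1 needs (2, 0, 5) <= (2, 4, 6) -> finishes; pool += (0, 2, 2) = (2, 6, 8)
  P2 needs (1, 0, 5) <= (2, 6, 8) -> finishes; pool += (0, 0, 1) = (2, 6, 9)
  P7 needs (0, 4, 4) <= (2, 6, 9) -> finishes; pool += (1, 0, 1) = (3, 6, 10)


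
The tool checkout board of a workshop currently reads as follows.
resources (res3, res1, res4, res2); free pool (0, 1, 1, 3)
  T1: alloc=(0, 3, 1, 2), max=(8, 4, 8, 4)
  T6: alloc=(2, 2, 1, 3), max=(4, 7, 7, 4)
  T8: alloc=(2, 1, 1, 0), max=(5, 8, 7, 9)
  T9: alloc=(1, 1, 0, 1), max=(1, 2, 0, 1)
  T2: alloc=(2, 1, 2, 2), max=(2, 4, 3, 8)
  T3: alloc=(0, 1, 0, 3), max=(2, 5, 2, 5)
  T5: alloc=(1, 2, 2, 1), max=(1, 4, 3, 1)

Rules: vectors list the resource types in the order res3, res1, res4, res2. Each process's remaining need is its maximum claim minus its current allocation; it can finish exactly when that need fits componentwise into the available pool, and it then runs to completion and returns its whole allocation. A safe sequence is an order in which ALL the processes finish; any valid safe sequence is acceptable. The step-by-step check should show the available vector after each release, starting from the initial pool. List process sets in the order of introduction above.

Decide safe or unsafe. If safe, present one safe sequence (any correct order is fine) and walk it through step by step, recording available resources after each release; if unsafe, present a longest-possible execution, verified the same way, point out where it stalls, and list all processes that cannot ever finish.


UNSAFE — no complete ordering exists.
Key observation: T9, T5, T3, T2 can finish, but then (4, 6, 5, 10) is all there is, and the blocked group's res4 demands exceed it.
A maximal execution: T9, T5, T3, T2 — then nothing else fits. Verifying each step:
  pool = (0, 1, 1, 3)
  run T9 (needs (0, 1, 0, 0), free (0, 1, 1, 3)); after release of (1, 1, 0, 1) the pool is (1, 2, 1, 4)
  run T5 (needs (0, 2, 1, 0), free (1, 2, 1, 4)); after release of (1, 2, 2, 1) the pool is (2, 4, 3, 5)
  run T3 (needs (2, 4, 2, 2), free (2, 4, 3, 5)); after release of (0, 1, 0, 3) the pool is (2, 5, 3, 8)
  run T2 (needs (0, 3, 1, 6), free (2, 5, 3, 8)); after release of (2, 1, 2, 2) the pool is (4, 6, 5, 10)
  T1 cannot run: need (8, 1, 7, 2) vs free (4, 6, 5, 10) (insufficient res3 and res4)
  T6 cannot run: need (2, 5, 6, 1) vs free (4, 6, 5, 10) (insufficient res4)
  T8 cannot run: need (3, 7, 6, 9) vs free (4, 6, 5, 10) (insufficient res1 and res4)
Processes that can never finish: T1, T6 and T8.


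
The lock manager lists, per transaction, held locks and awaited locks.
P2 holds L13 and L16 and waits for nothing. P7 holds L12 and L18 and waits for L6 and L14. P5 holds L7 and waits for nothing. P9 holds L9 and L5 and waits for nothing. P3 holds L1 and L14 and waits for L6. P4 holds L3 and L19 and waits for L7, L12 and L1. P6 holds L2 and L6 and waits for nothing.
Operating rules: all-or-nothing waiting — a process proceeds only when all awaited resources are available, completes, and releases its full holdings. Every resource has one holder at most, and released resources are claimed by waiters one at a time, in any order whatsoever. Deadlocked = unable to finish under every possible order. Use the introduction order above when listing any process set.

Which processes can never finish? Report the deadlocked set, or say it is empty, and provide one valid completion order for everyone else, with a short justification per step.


Nothing here is deadlocked.
Key observation: every chain of waits terminates; starting from the processes that wait on nothing, all the rest unlock in turn.
The rest can finish in the order P6, P5, P9, P3, P2, P7, P4.
Verifying each step:
  run P6 (it waits on nothing); releases L2 and L6
  run P5 (it waits on nothing); releases L7
  run P9 (it waits on nothing); releases L9 and L5
  run P3 (all its waits — L6 — are resolved); releases L1 and L14
  run P2 (it waits on nothing); releases L13 and L16
  run P7 (all its waits — L6 and L14 — are resolved); releases L12 and L18
  run P4 (all its waits — L7, L12 and L1 — are resolved); releases L3 and L19


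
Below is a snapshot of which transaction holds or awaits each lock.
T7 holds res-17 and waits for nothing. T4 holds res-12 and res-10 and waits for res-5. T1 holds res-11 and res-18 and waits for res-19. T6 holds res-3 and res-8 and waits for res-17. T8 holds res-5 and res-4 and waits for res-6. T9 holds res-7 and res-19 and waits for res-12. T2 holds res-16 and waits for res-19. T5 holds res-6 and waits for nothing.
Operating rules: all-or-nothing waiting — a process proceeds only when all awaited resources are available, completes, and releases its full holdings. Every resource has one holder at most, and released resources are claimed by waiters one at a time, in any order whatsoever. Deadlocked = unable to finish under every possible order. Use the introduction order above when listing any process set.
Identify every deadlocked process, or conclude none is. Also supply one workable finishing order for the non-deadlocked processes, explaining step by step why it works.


The deadlocked set is empty.
Key observation: the wait graph is acyclic; completion cascades from the unblocked processes through everyone else.
A valid finishing order for the others: T5, T8, T7, T4, T9, T1, T2, T6.
Check, step by step:
  T5: no waits; runs immediately, freeing res-6
  run T8 (all its waits — res-6 — are resolved); releases res-5 and res-4
  T7: no waits; runs immediately, freeing res-17
  run T4 (all its waits — res-5 — are resolved); releases res-12 and res-10
  run T9 (all its waits — res-12 — are resolved); releases res-7 and res-19
  run T1 (all its waits — res-19 — are resolved); releases res-11 and res-18
  run T2 (all its waits — res-19 — are resolved); releases res-16
  run T6 (all its waits — res-17 — are resolved); releases res-3 and res-8


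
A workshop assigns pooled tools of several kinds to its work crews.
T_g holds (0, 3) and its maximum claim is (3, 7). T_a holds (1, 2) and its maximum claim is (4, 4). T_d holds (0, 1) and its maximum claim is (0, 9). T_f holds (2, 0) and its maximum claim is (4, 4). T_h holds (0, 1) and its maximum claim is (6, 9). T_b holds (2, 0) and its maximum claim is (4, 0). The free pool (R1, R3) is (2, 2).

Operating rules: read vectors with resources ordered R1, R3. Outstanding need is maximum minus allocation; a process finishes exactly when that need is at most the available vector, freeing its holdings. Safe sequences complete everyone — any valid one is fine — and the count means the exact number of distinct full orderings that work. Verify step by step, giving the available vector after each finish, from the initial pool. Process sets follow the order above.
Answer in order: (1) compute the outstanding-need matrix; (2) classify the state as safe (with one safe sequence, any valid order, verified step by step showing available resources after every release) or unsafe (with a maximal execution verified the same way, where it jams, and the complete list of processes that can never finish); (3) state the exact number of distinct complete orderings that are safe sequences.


(1) Outstanding need per process (order R1, R3):
  T_g: (3, 4)
  T_a: (3, 2)
  T_d: (0, 8)
  T_f: (2, 4)
  T_h: (6, 8)
  T_b: (2, 0)
(2) UNSAFE.
Key observation: no order helps: past T_b, T_a, T_f, T_g, the free pool tops out at (7, 7), below what each blocked process needs in R3.
A maximal execution: T_b, T_a, T_f, T_g — then nothing else fits. Check, step by step:
  pool = (2, 2)
  T_b needs (2, 0) <= (2, 2) -> finishes; pool += (2, 0) = (4, 2)
  T_a needs (3, 2) <= (4, 2) -> finishes; pool += (1, 2) = (5, 4)
  T_f needs (2, 4) <= (5, 4) -> finishes; pool += (2, 0) = (7, 4)
  T_g needs (3, 4) <= (7, 4) -> finishes; pool += (0, 3) = (7, 7)
  T_d still needs (0, 8) but only (7, 7) is free — short on R3
  T_h still needs (6, 8) but only (7, 7) is free — short on R3
Never able to finish: T_d and T_h.
(3) Exactly 0 of the possible complete orderings are safe sequences.


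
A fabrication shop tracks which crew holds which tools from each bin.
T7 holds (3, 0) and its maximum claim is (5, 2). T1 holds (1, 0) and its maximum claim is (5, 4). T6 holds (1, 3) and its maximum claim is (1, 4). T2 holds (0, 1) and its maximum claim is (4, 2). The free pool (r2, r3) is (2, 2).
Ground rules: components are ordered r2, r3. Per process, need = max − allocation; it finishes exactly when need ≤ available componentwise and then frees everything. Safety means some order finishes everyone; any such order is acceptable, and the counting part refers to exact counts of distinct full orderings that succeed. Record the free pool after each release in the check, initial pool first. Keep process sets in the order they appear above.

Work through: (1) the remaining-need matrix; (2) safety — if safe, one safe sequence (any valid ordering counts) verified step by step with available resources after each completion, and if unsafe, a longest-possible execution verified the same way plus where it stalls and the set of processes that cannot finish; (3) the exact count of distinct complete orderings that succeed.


(1) Outstanding need per process (order r2, r3):
  T7: (2, 2)
  T1: (4, 4)
  T6: (0, 1)
  T2: (4, 1)
(2) SAFE — a valid safe sequence is T7, T2, T6, T1.
Key observation: reading the order forward, T7 is the first process whose need (2, 2) meets the free pool (2, 2) exactly on a resource it requests.
Walking it through:
  pool = (2, 2)
  T7: need (2, 2) fits (2, 2); releases (3, 0), pool now (5, 2)
  T2: need (4, 1) fits (5, 2); releases (0, 1), pool now (5, 3)
  T6: need (0, 1) fits (5, 3); releases (1, 3), pool now (6, 6)
  T1: need (4, 4) fits (6, 6); releases (1, 0), pool now (7, 6)
(3) Exactly 5 of the possible complete orderings are safe sequences.


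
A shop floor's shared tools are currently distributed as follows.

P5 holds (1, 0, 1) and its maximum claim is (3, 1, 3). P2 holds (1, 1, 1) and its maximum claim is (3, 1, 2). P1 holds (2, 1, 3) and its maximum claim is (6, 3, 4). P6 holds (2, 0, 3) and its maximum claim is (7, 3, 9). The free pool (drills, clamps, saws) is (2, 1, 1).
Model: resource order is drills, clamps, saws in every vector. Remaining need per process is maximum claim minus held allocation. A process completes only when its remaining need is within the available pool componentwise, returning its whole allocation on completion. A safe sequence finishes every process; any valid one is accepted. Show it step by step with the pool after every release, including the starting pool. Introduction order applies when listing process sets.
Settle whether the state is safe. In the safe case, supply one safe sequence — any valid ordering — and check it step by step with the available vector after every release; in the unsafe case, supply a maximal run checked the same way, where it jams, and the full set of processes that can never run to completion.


SAFE — a valid safe sequence is P2, P5, P1, P6.
Key observation: the first exact fit in this order is P2 — it needs (2, 0, 1) with (2, 1, 1) free, meeting a requested resource to the last unit.
Check, step by step:
  pool = (2, 1, 1)
  P2 needs (2, 0, 1) <= (2, 1, 1) -> finishes; pool += (1, 1, 1) = (3, 2, 2)
  P5 needs (2, 1, 2) <= (3, 2, 2) -> finishes; pool += (1, 0, 1) = (4, 2, 3)
  P1 needs (4, 2, 1) <= (4, 2, 3) -> finishes; pool += (2, 1, 3) = (6, 3, 6)
  P6 needs (5, 3, 6) <= (6, 3, 6) -> finishes; pool += (2, 0, 3) = (8, 3, 9)


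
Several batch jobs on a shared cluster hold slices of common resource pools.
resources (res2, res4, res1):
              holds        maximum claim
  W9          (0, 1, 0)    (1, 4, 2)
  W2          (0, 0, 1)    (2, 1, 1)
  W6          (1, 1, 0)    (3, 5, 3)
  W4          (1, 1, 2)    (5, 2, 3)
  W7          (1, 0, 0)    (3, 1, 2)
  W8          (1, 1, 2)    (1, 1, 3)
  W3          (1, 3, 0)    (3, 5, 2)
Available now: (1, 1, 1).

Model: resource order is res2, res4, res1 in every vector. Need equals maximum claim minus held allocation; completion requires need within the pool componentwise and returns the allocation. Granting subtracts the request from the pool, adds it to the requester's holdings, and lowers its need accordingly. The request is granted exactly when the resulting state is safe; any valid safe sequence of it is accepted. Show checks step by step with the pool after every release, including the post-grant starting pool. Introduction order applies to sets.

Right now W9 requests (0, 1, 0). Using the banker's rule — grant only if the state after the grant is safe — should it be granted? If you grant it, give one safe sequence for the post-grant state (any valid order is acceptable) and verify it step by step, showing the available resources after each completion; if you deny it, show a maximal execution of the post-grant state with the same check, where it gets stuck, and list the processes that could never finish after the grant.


DENY — the pretend-granted state is unsafe.
Key observation: after W8, W7, W2 the pool peaks at (3, 1, 4), and each blocked process is short somewhere: W9 on res4; W6 on res4; W4 on res2; W3 on res4.
On the post-grant state, W8, W7, W2 is a maximal run — nothing extends it. Verifying each step:
  pool = (1, 0, 1)
  W8 needs (0, 0, 1) <= (1, 0, 1) -> finishes; pool += (1, 1, 2) = (2, 1, 3)
  W7 needs (2, 1, 2) <= (2, 1, 3) -> finishes; pool += (1, 0, 0) = (3, 1, 3)
  W2 needs (2, 1, 0) <= (3, 1, 3) -> finishes; pool += (0, 0, 1) = (3, 1, 4)
  W9 still needs (1, 2, 2) but only (3, 1, 4) is free — short on res4
  W6 still needs (2, 4, 3) but only (3, 1, 4) is free — short on res4
  W4 still needs (4, 1, 1) but only (3, 1, 4) is free — short on res2
  W3 still needs (2, 2, 2) but only (3, 1, 4) is free — short on res4
Post-grant, the permanently blocked set is W9, W6, W4 and W3.


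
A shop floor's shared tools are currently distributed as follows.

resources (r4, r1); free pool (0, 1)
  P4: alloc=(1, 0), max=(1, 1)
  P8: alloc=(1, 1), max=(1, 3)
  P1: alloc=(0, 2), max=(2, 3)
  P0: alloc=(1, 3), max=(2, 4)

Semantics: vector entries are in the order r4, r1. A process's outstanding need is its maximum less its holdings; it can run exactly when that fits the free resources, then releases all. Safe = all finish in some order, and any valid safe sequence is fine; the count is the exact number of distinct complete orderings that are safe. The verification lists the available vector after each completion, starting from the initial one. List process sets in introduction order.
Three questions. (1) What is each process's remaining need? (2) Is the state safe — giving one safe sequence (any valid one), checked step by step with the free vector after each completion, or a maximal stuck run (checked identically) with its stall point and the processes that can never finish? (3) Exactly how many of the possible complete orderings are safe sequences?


(1) Remaining need (order r4, r1):
  P4: (0, 1)
  P8: (0, 2)
  P1: (2, 1)
  P0: (1, 1)
(2) SAFE, for example via the order P4, P0, P1, P8.
Key observation: the first exact fit in this order is P4 — it needs (0, 1) with (0, 1) free, meeting a requested resource to the last unit.
Verifying each step:
  pool = (0, 1)
  run P4 (needs (0, 1), free (0, 1)); after release of (1, 0) the pool is (1, 1)
  run P0 (needs (1, 1), free (1, 1)); after release of (1, 3) the pool is (2, 4)
  run P1 (needs (2, 1), free (2, 4)); after release of (0, 2) the pool is (2, 6)
  run P8 (needs (0, 2), free (2, 6)); after release of (1, 1) the pool is (3, 7)
(3) Precisely 2 of the possible complete orderings are safe sequences.


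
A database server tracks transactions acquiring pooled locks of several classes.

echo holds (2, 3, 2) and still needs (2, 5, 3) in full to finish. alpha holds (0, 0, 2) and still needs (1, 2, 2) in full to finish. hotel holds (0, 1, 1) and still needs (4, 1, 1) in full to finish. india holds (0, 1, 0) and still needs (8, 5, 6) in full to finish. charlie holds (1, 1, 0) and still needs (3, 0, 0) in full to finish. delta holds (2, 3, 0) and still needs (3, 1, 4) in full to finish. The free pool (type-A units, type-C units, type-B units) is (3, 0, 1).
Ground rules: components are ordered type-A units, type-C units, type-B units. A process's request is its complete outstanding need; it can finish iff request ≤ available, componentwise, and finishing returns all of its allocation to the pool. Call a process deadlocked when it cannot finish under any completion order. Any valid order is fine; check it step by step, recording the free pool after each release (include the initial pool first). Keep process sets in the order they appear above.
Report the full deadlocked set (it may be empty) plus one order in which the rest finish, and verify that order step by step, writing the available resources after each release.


The deadlocked set is empty.
Key observation: charlie leads a chain of completions in which each release enables another process.
One completion order for the rest: charlie, hotel, alpha, delta, echo, india. Verifying each step:
  pool = (3, 0, 1)
  run charlie (needs (3, 0, 0), free (3, 0, 1)); after release of (1, 1, 0) the pool is (4, 1, 1)
  run hotel (needs (4, 1, 1), free (4, 1, 1)); after release of (0, 1, 1) the pool is (4, 2, 2)
  run alpha (needs (1, 2, 2), free (4, 2, 2)); after release of (0, 0, 2) the pool is (4, 2, 4)
  run delta (needs (3, 1, 4), free (4, 2, 4)); after release of (2, 3, 0) the pool is (6, 5, 4)
  run echo (needs (2, 5, 3), free (6, 5, 4)); after release of (2, 3, 2) the pool is (8, 8, 6)
  run india (needs (8, 5, 6), free (8, 8, 6)); after release of (0, 1, 0) the pool is (8, 9, 6)
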